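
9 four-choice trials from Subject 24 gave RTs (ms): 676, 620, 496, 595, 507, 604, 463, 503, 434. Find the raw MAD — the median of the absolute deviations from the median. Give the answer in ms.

Sorted: 434, 463, 496, 503, 507, 595, 604, 620, 676 → median = 507
|x − 507|: 169, 113, 11, 88, 0, 97, 44, 4, 73
Sorted deviations: 0, 4, 11, 44, 73, 88, 97, 113, 169 → MAD = 73

73 ms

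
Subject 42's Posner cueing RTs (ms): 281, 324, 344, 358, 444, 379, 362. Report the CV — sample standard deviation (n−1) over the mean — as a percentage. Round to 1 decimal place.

14.1%

n = 7, Σ = 2492, M = 356.0000
Σ(x−M)² = 15106.000; s = √(15106.000/6) = 50.1764
CV = 50.1764 / 356.0000 = 0.14094 = 14.094%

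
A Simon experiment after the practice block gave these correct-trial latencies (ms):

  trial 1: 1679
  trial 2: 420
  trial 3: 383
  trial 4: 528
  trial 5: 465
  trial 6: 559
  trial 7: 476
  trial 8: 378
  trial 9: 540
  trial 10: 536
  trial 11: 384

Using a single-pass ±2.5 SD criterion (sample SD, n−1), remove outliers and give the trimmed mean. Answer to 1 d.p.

n = 11, ΣRT = 6348, M = 577.091
Σ(x−M)² = 1382058.91; s = √(1382058.91/10) = 371.761
Cutoffs: 577.091 ± 2.5·371.761 → [-352.3, 1506.5]
Outside: 1679 → excluded.
Retained (n=10): Σ = 4669, mean = 4669/10 = 466.900

466.9 ms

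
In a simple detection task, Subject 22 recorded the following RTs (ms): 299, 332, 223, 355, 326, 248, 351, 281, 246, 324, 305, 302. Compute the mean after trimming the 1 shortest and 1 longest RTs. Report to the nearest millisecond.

Sorted: 223, 246, 248, 281, 299, 302, 305, 324, 326, 332, 351, 355
Drop lowest 1 (223) and highest 1 (355)
Remaining (n=10): Σ = 3014, mean = 3014/10 = 301.400

301 ms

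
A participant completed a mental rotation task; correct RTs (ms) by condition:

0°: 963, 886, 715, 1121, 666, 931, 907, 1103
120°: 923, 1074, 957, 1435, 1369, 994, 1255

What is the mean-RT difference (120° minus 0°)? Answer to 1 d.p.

232.4 ms

M(0°) = 7292/8 = 911.500
M(120°) = 8007/7 = 1143.857
Difference = 1143.857 − 911.500 = 232.357 ms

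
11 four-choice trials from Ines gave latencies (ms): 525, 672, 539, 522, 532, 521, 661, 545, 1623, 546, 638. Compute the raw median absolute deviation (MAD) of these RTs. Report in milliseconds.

23 ms

Sorted: 521, 522, 525, 532, 539, 545, 546, 638, 661, 672, 1623 → median = 545
|x − 545|: 20, 127, 6, 23, 13, 24, 116, 0, 1078, 1, 93
Sorted deviations: 0, 1, 6, 13, 20, 23, 24, 93, 116, 127, 1078 → MAD = 23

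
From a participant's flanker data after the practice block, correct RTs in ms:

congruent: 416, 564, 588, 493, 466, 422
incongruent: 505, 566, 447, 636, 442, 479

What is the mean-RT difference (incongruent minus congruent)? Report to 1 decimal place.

21.0 ms

M(congruent) = 2949/6 = 491.500
M(incongruent) = 3075/6 = 512.500
Difference = 512.500 − 491.500 = 21.000 ms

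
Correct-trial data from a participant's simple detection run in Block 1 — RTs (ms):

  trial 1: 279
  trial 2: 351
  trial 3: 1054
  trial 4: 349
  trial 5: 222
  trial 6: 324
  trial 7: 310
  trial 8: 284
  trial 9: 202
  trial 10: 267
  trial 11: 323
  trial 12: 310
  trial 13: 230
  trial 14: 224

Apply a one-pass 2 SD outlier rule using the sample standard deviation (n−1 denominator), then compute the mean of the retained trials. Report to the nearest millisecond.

n = 14, ΣRT = 4729, M = 337.786
Σ(x−M)² = 582984.36; s = √(582984.36/13) = 211.766
Cutoffs: 337.786 ± 2·211.766 → [-85.7, 761.3]
Outside: 1054 → excluded.
Retained (n=13): Σ = 3675, mean = 3675/13 = 282.692

283 ms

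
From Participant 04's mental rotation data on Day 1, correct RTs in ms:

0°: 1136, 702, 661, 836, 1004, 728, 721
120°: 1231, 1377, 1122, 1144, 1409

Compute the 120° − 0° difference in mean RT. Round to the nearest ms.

430 ms

M(0°) = 5788/7 = 826.857
M(120°) = 6283/5 = 1256.600
Difference = 1256.600 − 826.857 = 429.743 ms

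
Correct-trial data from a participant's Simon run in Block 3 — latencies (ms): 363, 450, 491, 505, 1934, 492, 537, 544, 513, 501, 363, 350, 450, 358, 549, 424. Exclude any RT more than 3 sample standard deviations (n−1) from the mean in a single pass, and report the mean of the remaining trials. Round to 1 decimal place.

n = 16, ΣRT = 8824, M = 551.500
Σ(x−M)² = 2110944.00; s = √(2110944.00/15) = 375.139
Cutoffs: 551.500 ± 3·375.139 → [-573.9, 1676.9]
Outside: 1934 → excluded.
Retained (n=15): Σ = 6890, mean = 6890/15 = 459.333

459.3 ms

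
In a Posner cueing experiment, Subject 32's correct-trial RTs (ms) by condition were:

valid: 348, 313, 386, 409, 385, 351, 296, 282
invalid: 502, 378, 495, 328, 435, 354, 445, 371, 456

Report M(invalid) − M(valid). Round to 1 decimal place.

72.0 ms

M(valid) = 2770/8 = 346.250
M(invalid) = 3764/9 = 418.222
Difference = 418.222 − 346.250 = 71.972 ms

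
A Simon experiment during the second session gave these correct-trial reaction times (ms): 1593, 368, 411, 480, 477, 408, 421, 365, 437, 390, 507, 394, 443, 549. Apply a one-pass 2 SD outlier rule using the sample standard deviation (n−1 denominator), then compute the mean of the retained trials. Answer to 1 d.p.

n = 14, ΣRT = 7243, M = 517.357
Σ(x−M)² = 1282639.21; s = √(1282639.21/13) = 314.109
Cutoffs: 517.357 ± 2·314.109 → [-110.9, 1145.6]
Outside: 1593 → excluded.
Retained (n=13): Σ = 5650, mean = 5650/13 = 434.615

434.6 ms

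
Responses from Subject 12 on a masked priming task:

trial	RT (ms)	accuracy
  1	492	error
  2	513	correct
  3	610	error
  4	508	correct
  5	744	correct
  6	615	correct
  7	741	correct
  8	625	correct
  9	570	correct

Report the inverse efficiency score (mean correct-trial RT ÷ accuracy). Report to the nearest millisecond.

Correct trials (n=7): 513, 508, 744, 615, 741, 625, 570
Mean correct RT = 4316/7 = 616.5714 ms
Proportion correct = 7/9
IES = 616.5714 / (7/9) = 792.735 ms

793 ms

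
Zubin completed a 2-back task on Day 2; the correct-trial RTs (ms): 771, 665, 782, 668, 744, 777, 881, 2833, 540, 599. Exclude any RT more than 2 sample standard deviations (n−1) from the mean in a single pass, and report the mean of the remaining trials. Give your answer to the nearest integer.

714 ms

n = 10, ΣRT = 9260, M = 926.000
Σ(x−M)² = 4129370.00; s = √(4129370.00/9) = 677.362
Cutoffs: 926.000 ± 2·677.362 → [-428.7, 2280.7]
Outside: 2833 → excluded.
Retained (n=9): Σ = 6427, mean = 6427/9 = 714.111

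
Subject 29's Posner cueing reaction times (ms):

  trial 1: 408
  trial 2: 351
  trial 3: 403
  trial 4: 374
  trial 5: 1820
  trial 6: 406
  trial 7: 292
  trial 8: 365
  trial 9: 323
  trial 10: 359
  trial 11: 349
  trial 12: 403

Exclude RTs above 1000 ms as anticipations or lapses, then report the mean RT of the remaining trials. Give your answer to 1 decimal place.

366.6 ms

Excluded: 1820
Retained (n=11): Σ = 4033
Mean = 4033/11 = 366.6364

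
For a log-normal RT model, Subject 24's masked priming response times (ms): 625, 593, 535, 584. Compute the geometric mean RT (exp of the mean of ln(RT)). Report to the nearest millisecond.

ln(RT): 6.4378, 6.3852, 6.2823, 6.3699
Mean ln(RT) = 25.4751/4 = 6.36878
Geometric mean = exp(6.36878) = 583.34 ms

583 ms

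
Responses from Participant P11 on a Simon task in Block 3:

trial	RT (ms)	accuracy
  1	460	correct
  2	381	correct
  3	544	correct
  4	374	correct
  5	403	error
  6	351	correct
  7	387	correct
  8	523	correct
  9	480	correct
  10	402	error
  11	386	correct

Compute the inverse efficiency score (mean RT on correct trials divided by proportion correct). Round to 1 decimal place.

Correct trials (n=9): 460, 381, 544, 374, 351, 387, 523, 480, 386
Mean correct RT = 3886/9 = 431.7778 ms
Proportion correct = 9/11
IES = 431.7778 / (9/11) = 527.728 ms

527.7 ms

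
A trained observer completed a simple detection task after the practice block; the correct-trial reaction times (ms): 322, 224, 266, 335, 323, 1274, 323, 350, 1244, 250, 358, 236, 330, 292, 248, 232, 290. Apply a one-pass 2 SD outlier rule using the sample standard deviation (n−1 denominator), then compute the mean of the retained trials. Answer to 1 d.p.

n = 17, ΣRT = 6897, M = 405.706
Σ(x−M)² = 1680409.53; s = √(1680409.53/16) = 324.077
Cutoffs: 405.706 ± 2·324.077 → [-242.4, 1053.9]
Outside: 1244, 1274 → excluded.
Retained (n=15): Σ = 4379, mean = 4379/15 = 291.933

291.9 ms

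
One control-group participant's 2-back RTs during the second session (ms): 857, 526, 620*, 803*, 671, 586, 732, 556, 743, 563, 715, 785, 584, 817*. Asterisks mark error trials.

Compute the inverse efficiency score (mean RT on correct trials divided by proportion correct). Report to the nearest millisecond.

Correct trials (n=11): 857, 526, 671, 586, 732, 556, 743, 563, 715, 785, 584
Mean correct RT = 7318/11 = 665.2727 ms
Proportion correct = 11/14
IES = 665.2727 / (11/14) = 846.711 ms

847 ms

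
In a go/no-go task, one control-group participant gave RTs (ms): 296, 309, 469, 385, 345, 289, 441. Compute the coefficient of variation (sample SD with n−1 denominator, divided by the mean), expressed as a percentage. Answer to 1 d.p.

19.9%

n = 7, Σ = 2534, M = 362.0000
Σ(x−M)² = 31002.000; s = √(31002.000/6) = 71.8818
CV = 71.8818 / 362.0000 = 0.19857 = 19.857%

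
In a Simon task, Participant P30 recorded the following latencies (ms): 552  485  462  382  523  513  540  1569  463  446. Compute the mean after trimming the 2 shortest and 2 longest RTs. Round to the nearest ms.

Sorted: 382, 446, 462, 463, 485, 513, 523, 540, 552, 1569
Drop lowest 2 (382, 446) and highest 2 (552, 1569)
Remaining (n=6): Σ = 2986, mean = 2986/6 = 497.667

498 ms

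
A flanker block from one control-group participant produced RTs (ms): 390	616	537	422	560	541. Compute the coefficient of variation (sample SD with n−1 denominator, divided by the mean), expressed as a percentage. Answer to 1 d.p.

17.0%

n = 6, Σ = 3066, M = 511.0000
Σ(x−M)² = 37564.000; s = √(37564.000/5) = 86.6764
CV = 86.6764 / 511.0000 = 0.16962 = 16.962%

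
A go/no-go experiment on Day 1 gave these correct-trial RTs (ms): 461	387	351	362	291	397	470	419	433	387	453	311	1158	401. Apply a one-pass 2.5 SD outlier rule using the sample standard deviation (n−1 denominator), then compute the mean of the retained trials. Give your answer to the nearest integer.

394 ms

n = 14, ΣRT = 6281, M = 448.643
Σ(x−M)² = 578313.21; s = √(578313.21/13) = 210.916
Cutoffs: 448.643 ± 2.5·210.916 → [-78.6, 975.9]
Outside: 1158 → excluded.
Retained (n=13): Σ = 5123, mean = 5123/13 = 394.077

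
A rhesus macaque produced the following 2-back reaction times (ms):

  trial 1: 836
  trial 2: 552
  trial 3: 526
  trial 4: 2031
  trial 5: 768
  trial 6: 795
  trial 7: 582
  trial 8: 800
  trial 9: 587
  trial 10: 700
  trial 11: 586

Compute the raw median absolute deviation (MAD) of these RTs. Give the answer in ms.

Sorted: 526, 552, 582, 586, 587, 700, 768, 795, 800, 836, 2031 → median = 700
|x − 700|: 136, 148, 174, 1331, 68, 95, 118, 100, 113, 0, 114
Sorted deviations: 0, 68, 95, 100, 113, 114, 118, 136, 148, 174, 1331 → MAD = 114

114 ms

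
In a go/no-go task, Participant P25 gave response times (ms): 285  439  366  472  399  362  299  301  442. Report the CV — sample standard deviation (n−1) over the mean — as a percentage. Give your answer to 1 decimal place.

n = 9, Σ = 3365, M = 373.8889
Σ(x−M)² = 38160.889; s = √(38160.889/8) = 69.0660
CV = 69.0660 / 373.8889 = 0.18472 = 18.472%

18.5%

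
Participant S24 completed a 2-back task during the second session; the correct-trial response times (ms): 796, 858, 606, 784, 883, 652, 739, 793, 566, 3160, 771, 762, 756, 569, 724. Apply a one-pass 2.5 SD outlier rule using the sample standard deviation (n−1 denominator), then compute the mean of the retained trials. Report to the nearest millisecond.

n = 15, ΣRT = 13419, M = 894.600
Σ(x−M)² = 5627311.60; s = √(5627311.60/14) = 633.996
Cutoffs: 894.600 ± 2.5·633.996 → [-690.4, 2479.6]
Outside: 3160 → excluded.
Retained (n=14): Σ = 10259, mean = 10259/14 = 732.786

733 ms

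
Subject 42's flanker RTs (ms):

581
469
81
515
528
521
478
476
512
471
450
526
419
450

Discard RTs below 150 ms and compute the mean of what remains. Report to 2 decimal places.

492.00 ms

Excluded: 81
Retained (n=13): Σ = 6396
Mean = 6396/13 = 492.0000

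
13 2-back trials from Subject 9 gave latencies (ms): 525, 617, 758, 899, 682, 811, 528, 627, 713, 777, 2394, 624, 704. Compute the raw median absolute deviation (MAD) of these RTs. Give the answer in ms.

Sorted: 525, 528, 617, 624, 627, 682, 704, 713, 758, 777, 811, 899, 2394 → median = 704
|x − 704|: 179, 87, 54, 195, 22, 107, 176, 77, 9, 73, 1690, 80, 0
Sorted deviations: 0, 9, 22, 54, 73, 77, 80, 87, 107, 176, 179, 195, 1690 → MAD = 80

80 ms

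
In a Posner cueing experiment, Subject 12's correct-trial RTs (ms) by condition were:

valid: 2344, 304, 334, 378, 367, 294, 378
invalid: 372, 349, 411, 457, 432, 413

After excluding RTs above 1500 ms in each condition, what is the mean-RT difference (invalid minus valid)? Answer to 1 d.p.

63.2 ms

valid: exclude 2344
M(valid) = 2055/6 = 342.500
M(invalid) = 2434/6 = 405.667
Difference = 405.667 − 342.500 = 63.167 ms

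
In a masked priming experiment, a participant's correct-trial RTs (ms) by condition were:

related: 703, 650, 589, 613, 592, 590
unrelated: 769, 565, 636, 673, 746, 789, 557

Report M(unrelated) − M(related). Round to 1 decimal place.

53.6 ms

M(related) = 3737/6 = 622.833
M(unrelated) = 4735/7 = 676.429
Difference = 676.429 − 622.833 = 53.595 ms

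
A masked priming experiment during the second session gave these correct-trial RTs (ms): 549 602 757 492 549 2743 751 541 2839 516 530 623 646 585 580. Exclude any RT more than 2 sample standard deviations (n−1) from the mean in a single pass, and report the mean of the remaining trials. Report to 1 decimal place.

593.9 ms

n = 15, ΣRT = 13303, M = 886.867
Σ(x−M)² = 8454209.73; s = √(8454209.73/14) = 777.092
Cutoffs: 886.867 ± 2·777.092 → [-667.3, 2441.1]
Outside: 2743, 2839 → excluded.
Retained (n=13): Σ = 7721, mean = 7721/13 = 593.923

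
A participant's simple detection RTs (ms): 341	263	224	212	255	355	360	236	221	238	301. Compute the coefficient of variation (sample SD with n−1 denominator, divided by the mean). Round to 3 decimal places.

0.206

n = 11, Σ = 3006, M = 273.2727
Σ(x−M)² = 31544.182; s = √(31544.182/10) = 56.1642
CV = 56.1642 / 273.2727 = 0.20552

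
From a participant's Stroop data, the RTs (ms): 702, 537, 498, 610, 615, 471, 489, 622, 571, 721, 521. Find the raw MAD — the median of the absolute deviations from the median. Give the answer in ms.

Sorted: 471, 489, 498, 521, 537, 571, 610, 615, 622, 702, 721 → median = 571
|x − 571|: 131, 34, 73, 39, 44, 100, 82, 51, 0, 150, 50
Sorted deviations: 0, 34, 39, 44, 50, 51, 73, 82, 100, 131, 150 → MAD = 51

51 ms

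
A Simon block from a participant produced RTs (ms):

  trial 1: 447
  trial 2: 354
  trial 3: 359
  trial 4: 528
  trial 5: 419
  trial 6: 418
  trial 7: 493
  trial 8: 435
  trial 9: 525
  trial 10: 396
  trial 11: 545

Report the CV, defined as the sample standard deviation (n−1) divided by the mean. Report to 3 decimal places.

0.150

n = 11, Σ = 4919, M = 447.1818
Σ(x−M)² = 45127.636; s = √(45127.636/10) = 67.1771
CV = 67.1771 / 447.1818 = 0.15022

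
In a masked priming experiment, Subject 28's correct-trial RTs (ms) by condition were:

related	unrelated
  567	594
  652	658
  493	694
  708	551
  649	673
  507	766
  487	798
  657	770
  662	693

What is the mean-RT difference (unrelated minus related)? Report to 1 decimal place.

M(related) = 5382/9 = 598.000
M(unrelated) = 6197/9 = 688.556
Difference = 688.556 − 598.000 = 90.556 ms

90.6 ms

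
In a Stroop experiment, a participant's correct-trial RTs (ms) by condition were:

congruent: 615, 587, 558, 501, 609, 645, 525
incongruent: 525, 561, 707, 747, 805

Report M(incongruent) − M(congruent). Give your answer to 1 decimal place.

M(congruent) = 4040/7 = 577.143
M(incongruent) = 3345/5 = 669.000
Difference = 669.000 − 577.143 = 91.857 ms

91.9 ms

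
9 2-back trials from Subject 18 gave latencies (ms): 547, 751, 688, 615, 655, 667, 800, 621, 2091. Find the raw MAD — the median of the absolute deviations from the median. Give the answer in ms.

52 ms

Sorted: 547, 615, 621, 655, 667, 688, 751, 800, 2091 → median = 667
|x − 667|: 120, 84, 21, 52, 12, 0, 133, 46, 1424
Sorted deviations: 0, 12, 21, 46, 52, 84, 120, 133, 1424 → MAD = 52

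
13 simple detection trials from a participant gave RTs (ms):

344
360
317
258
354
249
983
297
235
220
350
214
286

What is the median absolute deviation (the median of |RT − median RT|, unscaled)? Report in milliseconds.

53 ms

Sorted: 214, 220, 235, 249, 258, 286, 297, 317, 344, 350, 354, 360, 983 → median = 297
|x − 297|: 47, 63, 20, 39, 57, 48, 686, 0, 62, 77, 53, 83, 11
Sorted deviations: 0, 11, 20, 39, 47, 48, 53, 57, 62, 63, 77, 83, 686 → MAD = 53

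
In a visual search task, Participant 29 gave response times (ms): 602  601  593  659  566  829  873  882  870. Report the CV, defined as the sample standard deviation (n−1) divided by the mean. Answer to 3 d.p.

n = 9, Σ = 6475, M = 719.4444
Σ(x−M)² = 155682.222; s = √(155682.222/8) = 139.5001
CV = 139.5001 / 719.4444 = 0.19390

0.194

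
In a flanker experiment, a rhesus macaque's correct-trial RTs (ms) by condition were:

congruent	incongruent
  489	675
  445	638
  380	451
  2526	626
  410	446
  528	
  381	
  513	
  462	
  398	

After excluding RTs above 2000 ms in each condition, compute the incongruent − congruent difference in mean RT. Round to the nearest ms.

congruent: exclude 2526
M(congruent) = 4006/9 = 445.111
M(incongruent) = 2836/5 = 567.200
Difference = 567.200 − 445.111 = 122.089 ms

122 ms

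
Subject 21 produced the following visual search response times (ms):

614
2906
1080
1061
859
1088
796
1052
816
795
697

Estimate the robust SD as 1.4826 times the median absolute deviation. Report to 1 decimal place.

Sorted: 614, 697, 795, 796, 816, 859, 1052, 1061, 1080, 1088, 2906 → median = 859
|x − 859| sorted: 0, 43, 63, 64, 162, 193, 202, 221, 229, 245, 2047 → MAD = 193
Robust SD ≈ 1.4826 × 193 = 286.142

286.1 ms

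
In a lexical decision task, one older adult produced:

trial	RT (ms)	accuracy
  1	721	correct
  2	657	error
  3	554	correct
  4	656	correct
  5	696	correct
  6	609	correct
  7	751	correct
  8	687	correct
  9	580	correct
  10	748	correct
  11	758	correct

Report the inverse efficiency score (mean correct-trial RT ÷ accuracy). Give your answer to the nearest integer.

Correct trials (n=10): 721, 554, 656, 696, 609, 751, 687, 580, 748, 758
Mean correct RT = 6760/10 = 676.0000 ms
Proportion correct = 10/11
IES = 676.0000 / (10/11) = 743.600 ms

744 ms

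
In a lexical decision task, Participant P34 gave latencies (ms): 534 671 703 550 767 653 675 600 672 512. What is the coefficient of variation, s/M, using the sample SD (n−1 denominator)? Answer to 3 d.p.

0.129

n = 10, Σ = 6337, M = 633.7000
Σ(x−M)² = 60400.100; s = √(60400.100/9) = 81.9214
CV = 81.9214 / 633.7000 = 0.12927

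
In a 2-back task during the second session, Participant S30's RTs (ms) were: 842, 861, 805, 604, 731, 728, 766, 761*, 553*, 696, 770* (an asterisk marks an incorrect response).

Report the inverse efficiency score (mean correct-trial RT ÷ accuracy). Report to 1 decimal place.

Correct trials (n=8): 842, 861, 805, 604, 731, 728, 766, 696
Mean correct RT = 6033/8 = 754.1250 ms
Proportion correct = 8/11
IES = 754.1250 / (8/11) = 1036.922 ms

1036.9 ms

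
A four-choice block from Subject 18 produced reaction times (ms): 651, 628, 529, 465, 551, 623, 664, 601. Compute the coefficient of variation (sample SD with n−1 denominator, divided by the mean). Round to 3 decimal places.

0.116

n = 8, Σ = 4712, M = 589.0000
Σ(x−M)² = 32710.000; s = √(32710.000/7) = 68.3583
CV = 68.3583 / 589.0000 = 0.11606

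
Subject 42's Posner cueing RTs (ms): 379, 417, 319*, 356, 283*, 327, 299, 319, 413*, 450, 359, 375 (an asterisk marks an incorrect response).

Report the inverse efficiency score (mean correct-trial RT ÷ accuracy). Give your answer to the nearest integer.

Correct trials (n=9): 379, 417, 356, 327, 299, 319, 450, 359, 375
Mean correct RT = 3281/9 = 364.5556 ms
Proportion correct = 9/12
IES = 364.5556 / (9/12) = 486.074 ms

486 ms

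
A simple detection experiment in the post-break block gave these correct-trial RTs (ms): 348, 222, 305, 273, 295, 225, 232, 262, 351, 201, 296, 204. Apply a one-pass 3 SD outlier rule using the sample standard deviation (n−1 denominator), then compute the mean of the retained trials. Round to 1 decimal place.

267.8 ms

n = 12, ΣRT = 3214, M = 267.833
Σ(x−M)² = 30077.67; s = √(30077.67/11) = 52.291
Cutoffs: 267.833 ± 3·52.291 → [111.0, 424.7]
No RTs fall outside the cutoffs; all 12 retained. Mean = 3214/12 = 267.833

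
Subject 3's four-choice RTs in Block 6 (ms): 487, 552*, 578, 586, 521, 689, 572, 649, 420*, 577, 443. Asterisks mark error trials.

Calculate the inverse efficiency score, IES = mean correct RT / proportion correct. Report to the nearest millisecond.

Correct trials (n=9): 487, 578, 586, 521, 689, 572, 649, 577, 443
Mean correct RT = 5102/9 = 566.8889 ms
Proportion correct = 9/11
IES = 566.8889 / (9/11) = 692.864 ms

693 ms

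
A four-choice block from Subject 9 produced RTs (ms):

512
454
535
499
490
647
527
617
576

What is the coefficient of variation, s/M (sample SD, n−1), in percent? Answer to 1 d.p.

n = 9, Σ = 4857, M = 539.6667
Σ(x−M)² = 31228.000; s = √(31228.000/8) = 62.4780
CV = 62.4780 / 539.6667 = 0.11577 = 11.577%

11.6%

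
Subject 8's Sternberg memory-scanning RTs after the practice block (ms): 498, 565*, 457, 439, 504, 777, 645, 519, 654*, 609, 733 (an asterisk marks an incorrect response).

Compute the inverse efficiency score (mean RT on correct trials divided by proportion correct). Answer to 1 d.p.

703.6 ms

Correct trials (n=9): 498, 457, 439, 504, 777, 645, 519, 609, 733
Mean correct RT = 5181/9 = 575.6667 ms
Proportion correct = 9/11
IES = 575.6667 / (9/11) = 703.593 ms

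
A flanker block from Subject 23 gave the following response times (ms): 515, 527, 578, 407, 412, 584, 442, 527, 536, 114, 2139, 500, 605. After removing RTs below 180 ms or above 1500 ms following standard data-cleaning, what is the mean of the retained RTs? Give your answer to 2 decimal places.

512.09 ms

Excluded: 114, 2139
Retained (n=11): Σ = 5633
Mean = 5633/11 = 512.0909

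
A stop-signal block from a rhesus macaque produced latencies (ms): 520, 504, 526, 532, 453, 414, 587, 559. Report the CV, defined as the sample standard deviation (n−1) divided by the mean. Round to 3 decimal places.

n = 8, Σ = 4095, M = 511.8750
Σ(x−M)² = 21642.875; s = √(21642.875/7) = 55.6043
CV = 55.6043 / 511.8750 = 0.10863

0.109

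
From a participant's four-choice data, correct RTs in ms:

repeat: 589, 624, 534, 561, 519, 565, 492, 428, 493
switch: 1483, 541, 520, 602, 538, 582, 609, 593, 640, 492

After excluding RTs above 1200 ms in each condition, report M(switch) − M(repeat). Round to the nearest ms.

switch: exclude 1483
M(repeat) = 4805/9 = 533.889
M(switch) = 5117/9 = 568.556
Difference = 568.556 − 533.889 = 34.667 ms

35 ms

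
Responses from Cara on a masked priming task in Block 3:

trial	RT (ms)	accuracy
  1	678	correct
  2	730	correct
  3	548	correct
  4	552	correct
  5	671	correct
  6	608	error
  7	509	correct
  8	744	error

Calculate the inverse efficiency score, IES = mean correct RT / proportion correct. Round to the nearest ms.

820 ms

Correct trials (n=6): 678, 730, 548, 552, 671, 509
Mean correct RT = 3688/6 = 614.6667 ms
Proportion correct = 6/8
IES = 614.6667 / (6/8) = 819.556 ms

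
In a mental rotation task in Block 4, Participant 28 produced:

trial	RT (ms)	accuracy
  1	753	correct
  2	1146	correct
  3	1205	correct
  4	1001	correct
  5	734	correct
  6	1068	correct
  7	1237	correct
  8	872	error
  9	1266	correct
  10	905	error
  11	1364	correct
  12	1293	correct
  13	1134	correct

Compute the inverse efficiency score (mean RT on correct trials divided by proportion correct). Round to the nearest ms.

Correct trials (n=11): 753, 1146, 1205, 1001, 734, 1068, 1237, 1266, 1364, 1293, 1134
Mean correct RT = 12201/11 = 1109.1818 ms
Proportion correct = 11/13
IES = 1109.1818 / (11/13) = 1310.851 ms

1311 ms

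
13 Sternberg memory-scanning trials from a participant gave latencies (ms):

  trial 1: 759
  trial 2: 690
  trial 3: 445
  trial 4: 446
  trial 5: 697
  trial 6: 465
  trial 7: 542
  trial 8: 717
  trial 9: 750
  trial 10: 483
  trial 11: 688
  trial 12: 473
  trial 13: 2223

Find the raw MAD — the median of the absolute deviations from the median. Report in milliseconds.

Sorted: 445, 446, 465, 473, 483, 542, 688, 690, 697, 717, 750, 759, 2223 → median = 688
|x − 688|: 71, 2, 243, 242, 9, 223, 146, 29, 62, 205, 0, 215, 1535
Sorted deviations: 0, 2, 9, 29, 62, 71, 146, 205, 215, 223, 242, 243, 1535 → MAD = 146

146 ms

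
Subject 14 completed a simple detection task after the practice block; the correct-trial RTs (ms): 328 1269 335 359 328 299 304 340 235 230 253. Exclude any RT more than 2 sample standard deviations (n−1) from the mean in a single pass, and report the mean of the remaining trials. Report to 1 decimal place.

301.1 ms

n = 11, ΣRT = 4280, M = 389.091
Σ(x−M)² = 870876.91; s = √(870876.91/10) = 295.106
Cutoffs: 389.091 ± 2·295.106 → [-201.1, 979.3]
Outside: 1269 → excluded.
Retained (n=10): Σ = 3011, mean = 3011/10 = 301.100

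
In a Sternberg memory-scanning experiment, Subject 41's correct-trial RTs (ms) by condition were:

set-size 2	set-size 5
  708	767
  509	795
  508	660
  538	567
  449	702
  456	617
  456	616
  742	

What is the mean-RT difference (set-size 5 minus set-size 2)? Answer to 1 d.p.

129.1 ms

M(set-size 2) = 4366/8 = 545.750
M(set-size 5) = 4724/7 = 674.857
Difference = 674.857 − 545.750 = 129.107 ms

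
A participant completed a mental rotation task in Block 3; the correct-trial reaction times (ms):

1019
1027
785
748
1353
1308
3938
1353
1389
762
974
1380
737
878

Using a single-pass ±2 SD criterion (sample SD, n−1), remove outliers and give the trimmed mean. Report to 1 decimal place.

n = 14, ΣRT = 17651, M = 1260.786
Σ(x−M)² = 8571710.36; s = √(8571710.36/13) = 812.011
Cutoffs: 1260.786 ± 2·812.011 → [-363.2, 2884.8]
Outside: 3938 → excluded.
Retained (n=13): Σ = 13713, mean = 13713/13 = 1054.846

1054.8 ms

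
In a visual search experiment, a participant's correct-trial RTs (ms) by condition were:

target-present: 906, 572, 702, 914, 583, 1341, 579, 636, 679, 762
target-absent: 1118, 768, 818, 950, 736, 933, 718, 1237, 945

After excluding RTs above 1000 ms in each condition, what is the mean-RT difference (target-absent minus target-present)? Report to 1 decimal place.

target-present: exclude 1341
target-absent: exclude 1118, 1237
M(target-present) = 6333/9 = 703.667
M(target-absent) = 5868/7 = 838.286
Difference = 838.286 − 703.667 = 134.619 ms

134.6 ms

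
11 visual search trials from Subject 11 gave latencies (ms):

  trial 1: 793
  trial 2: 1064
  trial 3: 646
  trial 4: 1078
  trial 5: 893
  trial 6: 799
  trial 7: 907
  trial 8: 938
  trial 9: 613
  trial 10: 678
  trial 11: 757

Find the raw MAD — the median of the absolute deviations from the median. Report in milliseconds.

Sorted: 613, 646, 678, 757, 793, 799, 893, 907, 938, 1064, 1078 → median = 799
|x − 799|: 6, 265, 153, 279, 94, 0, 108, 139, 186, 121, 42
Sorted deviations: 0, 6, 42, 94, 108, 121, 139, 153, 186, 265, 279 → MAD = 121

121 ms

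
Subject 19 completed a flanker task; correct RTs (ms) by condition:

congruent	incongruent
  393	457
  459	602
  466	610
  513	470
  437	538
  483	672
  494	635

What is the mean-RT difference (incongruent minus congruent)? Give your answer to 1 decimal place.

105.6 ms

M(congruent) = 3245/7 = 463.571
M(incongruent) = 3984/7 = 569.143
Difference = 569.143 − 463.571 = 105.571 ms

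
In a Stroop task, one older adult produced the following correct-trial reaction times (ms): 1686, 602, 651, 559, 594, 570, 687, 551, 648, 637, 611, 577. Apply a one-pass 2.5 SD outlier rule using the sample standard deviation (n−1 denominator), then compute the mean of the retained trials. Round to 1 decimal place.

n = 12, ΣRT = 8373, M = 697.750
Σ(x−M)² = 1084250.25; s = √(1084250.25/11) = 313.956
Cutoffs: 697.750 ± 2.5·313.956 → [-87.1, 1482.6]
Outside: 1686 → excluded.
Retained (n=11): Σ = 6687, mean = 6687/11 = 607.909

607.9 ms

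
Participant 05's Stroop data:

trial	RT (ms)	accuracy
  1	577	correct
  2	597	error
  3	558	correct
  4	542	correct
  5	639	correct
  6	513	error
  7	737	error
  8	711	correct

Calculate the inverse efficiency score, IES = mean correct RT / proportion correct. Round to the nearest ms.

969 ms

Correct trials (n=5): 577, 558, 542, 639, 711
Mean correct RT = 3027/5 = 605.4000 ms
Proportion correct = 5/8
IES = 605.4000 / (5/8) = 968.640 ms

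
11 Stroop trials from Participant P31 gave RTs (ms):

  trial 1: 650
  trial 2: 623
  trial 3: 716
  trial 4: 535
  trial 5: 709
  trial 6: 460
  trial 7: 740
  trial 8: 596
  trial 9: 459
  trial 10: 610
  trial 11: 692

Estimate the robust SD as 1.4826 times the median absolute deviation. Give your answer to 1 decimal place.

127.5 ms

Sorted: 459, 460, 535, 596, 610, 623, 650, 692, 709, 716, 740 → median = 623
|x − 623| sorted: 0, 13, 27, 27, 69, 86, 88, 93, 117, 163, 164 → MAD = 86
Robust SD ≈ 1.4826 × 86 = 127.504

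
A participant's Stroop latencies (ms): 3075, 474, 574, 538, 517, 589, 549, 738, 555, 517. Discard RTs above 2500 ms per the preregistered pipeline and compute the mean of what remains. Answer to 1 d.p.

Excluded: 3075
Retained (n=9): Σ = 5051
Mean = 5051/9 = 561.2222

561.2 ms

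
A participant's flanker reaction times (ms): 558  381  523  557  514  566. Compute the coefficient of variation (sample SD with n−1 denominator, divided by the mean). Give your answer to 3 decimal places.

0.135

n = 6, Σ = 3099, M = 516.5000
Σ(x−M)² = 24221.500; s = √(24221.500/5) = 69.6010
CV = 69.6010 / 516.5000 = 0.13476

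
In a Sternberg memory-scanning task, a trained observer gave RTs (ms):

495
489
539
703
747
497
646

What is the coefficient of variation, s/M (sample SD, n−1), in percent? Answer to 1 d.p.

18.5%

n = 7, Σ = 4116, M = 588.0000
Σ(x−M)² = 71002.000; s = √(71002.000/6) = 108.7827
CV = 108.7827 / 588.0000 = 0.18500 = 18.500%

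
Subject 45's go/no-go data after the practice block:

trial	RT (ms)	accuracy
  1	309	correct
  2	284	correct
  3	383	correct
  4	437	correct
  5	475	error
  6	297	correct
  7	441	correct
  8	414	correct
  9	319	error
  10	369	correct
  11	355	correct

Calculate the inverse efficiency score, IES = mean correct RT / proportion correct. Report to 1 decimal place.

446.7 ms

Correct trials (n=9): 309, 284, 383, 437, 297, 441, 414, 369, 355
Mean correct RT = 3289/9 = 365.4444 ms
Proportion correct = 9/11
IES = 365.4444 / (9/11) = 446.654 ms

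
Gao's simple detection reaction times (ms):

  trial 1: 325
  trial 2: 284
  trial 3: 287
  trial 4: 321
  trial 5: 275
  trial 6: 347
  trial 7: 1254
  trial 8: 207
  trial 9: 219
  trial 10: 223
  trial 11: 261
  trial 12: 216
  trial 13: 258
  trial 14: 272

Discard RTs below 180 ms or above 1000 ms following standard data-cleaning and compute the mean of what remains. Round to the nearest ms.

Excluded: 1254
Retained (n=13): Σ = 3495
Mean = 3495/13 = 268.8462

269 ms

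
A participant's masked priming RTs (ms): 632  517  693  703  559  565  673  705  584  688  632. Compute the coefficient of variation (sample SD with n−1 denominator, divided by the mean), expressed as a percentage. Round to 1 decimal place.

n = 11, Σ = 6951, M = 631.9091
Σ(x−M)² = 44254.909; s = √(44254.909/10) = 66.5244
CV = 66.5244 / 631.9091 = 0.10528 = 10.528%

10.5%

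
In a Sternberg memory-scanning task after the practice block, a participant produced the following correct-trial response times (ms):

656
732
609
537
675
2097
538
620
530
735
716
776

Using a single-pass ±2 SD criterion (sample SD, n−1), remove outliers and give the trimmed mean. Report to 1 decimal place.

647.6 ms

n = 12, ΣRT = 9221, M = 768.417
Σ(x−M)² = 2002674.92; s = √(2002674.92/11) = 426.686
Cutoffs: 768.417 ± 2·426.686 → [-85.0, 1621.8]
Outside: 2097 → excluded.
Retained (n=11): Σ = 7124, mean = 7124/11 = 647.636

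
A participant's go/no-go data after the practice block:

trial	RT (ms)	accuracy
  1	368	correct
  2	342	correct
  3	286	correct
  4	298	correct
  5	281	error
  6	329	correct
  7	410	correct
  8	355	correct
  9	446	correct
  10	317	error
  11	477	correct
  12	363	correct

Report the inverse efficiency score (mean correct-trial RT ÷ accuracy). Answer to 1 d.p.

440.9 ms

Correct trials (n=10): 368, 342, 286, 298, 329, 410, 355, 446, 477, 363
Mean correct RT = 3674/10 = 367.4000 ms
Proportion correct = 10/12
IES = 367.4000 / (10/12) = 440.880 ms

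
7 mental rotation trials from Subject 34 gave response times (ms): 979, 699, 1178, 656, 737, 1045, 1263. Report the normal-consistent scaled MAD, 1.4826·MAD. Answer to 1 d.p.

Sorted: 656, 699, 737, 979, 1045, 1178, 1263 → median = 979
|x − 979| sorted: 0, 66, 199, 242, 280, 284, 323 → MAD = 242
Robust SD ≈ 1.4826 × 242 = 358.789

358.8 ms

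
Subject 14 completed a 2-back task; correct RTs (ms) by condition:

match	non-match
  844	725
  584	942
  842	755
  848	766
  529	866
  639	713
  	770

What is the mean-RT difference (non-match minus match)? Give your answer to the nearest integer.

M(match) = 4286/6 = 714.333
M(non-match) = 5537/7 = 791.000
Difference = 791.000 − 714.333 = 76.667 ms

77 ms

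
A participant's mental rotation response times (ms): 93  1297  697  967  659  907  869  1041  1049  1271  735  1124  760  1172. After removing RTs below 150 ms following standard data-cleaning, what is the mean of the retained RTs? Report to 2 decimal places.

Excluded: 93
Retained (n=13): Σ = 12548
Mean = 12548/13 = 965.2308

965.23 ms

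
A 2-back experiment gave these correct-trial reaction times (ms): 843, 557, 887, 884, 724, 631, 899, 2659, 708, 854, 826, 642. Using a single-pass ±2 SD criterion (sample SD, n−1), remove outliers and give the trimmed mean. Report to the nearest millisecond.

769 ms

n = 12, ΣRT = 11114, M = 926.167
Σ(x−M)² = 3421545.67; s = √(3421545.67/11) = 557.718
Cutoffs: 926.167 ± 2·557.718 → [-189.3, 2041.6]
Outside: 2659 → excluded.
Retained (n=11): Σ = 8455, mean = 8455/11 = 768.636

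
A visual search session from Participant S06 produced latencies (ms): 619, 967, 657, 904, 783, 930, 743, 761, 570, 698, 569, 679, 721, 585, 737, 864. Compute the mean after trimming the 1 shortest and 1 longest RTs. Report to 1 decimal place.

732.2 ms

Sorted: 569, 570, 585, 619, 657, 679, 698, 721, 737, 743, 761, 783, 864, 904, 930, 967
Drop lowest 1 (569) and highest 1 (967)
Remaining (n=14): Σ = 10251, mean = 10251/14 = 732.214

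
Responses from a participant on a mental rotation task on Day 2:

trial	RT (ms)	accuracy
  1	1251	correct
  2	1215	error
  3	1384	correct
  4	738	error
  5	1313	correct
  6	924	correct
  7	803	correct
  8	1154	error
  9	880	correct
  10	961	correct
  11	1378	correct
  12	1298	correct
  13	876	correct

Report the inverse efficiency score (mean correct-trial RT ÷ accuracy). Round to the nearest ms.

Correct trials (n=10): 1251, 1384, 1313, 924, 803, 880, 961, 1378, 1298, 876
Mean correct RT = 11068/10 = 1106.8000 ms
Proportion correct = 10/13
IES = 1106.8000 / (10/13) = 1438.840 ms

1439 ms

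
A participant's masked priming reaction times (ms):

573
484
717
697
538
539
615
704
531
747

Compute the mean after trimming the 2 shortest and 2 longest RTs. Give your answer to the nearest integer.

611 ms

Sorted: 484, 531, 538, 539, 573, 615, 697, 704, 717, 747
Drop lowest 2 (484, 531) and highest 2 (717, 747)
Remaining (n=6): Σ = 3666, mean = 3666/6 = 611.000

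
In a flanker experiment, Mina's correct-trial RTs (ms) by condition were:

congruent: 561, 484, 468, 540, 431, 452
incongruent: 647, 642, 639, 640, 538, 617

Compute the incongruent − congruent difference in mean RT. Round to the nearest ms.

M(congruent) = 2936/6 = 489.333
M(incongruent) = 3723/6 = 620.500
Difference = 620.500 − 489.333 = 131.167 ms

131 ms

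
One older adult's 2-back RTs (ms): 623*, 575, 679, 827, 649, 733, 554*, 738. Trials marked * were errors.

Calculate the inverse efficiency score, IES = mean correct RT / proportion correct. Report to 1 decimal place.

933.6 ms

Correct trials (n=6): 575, 679, 827, 649, 733, 738
Mean correct RT = 4201/6 = 700.1667 ms
Proportion correct = 6/8
IES = 700.1667 / (6/8) = 933.556 ms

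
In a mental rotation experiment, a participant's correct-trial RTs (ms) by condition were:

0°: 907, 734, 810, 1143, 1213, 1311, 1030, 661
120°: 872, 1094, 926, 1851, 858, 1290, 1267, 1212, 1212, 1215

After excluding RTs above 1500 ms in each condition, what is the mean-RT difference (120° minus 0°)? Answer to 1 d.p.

129.0 ms

120°: exclude 1851
M(0°) = 7809/8 = 976.125
M(120°) = 9946/9 = 1105.111
Difference = 1105.111 − 976.125 = 128.986 ms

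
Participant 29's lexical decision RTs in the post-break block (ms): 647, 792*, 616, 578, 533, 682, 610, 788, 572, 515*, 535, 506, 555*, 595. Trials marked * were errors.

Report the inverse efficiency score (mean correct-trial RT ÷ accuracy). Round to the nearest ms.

771 ms

Correct trials (n=11): 647, 616, 578, 533, 682, 610, 788, 572, 535, 506, 595
Mean correct RT = 6662/11 = 605.6364 ms
Proportion correct = 11/14
IES = 605.6364 / (11/14) = 770.810 ms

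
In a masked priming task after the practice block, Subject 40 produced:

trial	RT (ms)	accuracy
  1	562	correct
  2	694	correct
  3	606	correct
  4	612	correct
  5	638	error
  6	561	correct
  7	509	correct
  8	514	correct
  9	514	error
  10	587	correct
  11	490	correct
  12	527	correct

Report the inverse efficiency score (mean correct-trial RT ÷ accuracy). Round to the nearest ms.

Correct trials (n=10): 562, 694, 606, 612, 561, 509, 514, 587, 490, 527
Mean correct RT = 5662/10 = 566.2000 ms
Proportion correct = 10/12
IES = 566.2000 / (10/12) = 679.440 ms

679 ms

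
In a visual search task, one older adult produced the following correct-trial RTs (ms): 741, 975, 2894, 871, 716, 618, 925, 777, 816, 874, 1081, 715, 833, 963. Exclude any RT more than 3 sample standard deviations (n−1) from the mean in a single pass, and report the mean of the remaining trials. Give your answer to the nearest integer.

839 ms

n = 14, ΣRT = 13799, M = 985.643
Σ(x−M)² = 4117407.21; s = √(4117407.21/13) = 562.782
Cutoffs: 985.643 ± 3·562.782 → [-702.7, 2674.0]
Outside: 2894 → excluded.
Retained (n=13): Σ = 10905, mean = 10905/13 = 838.846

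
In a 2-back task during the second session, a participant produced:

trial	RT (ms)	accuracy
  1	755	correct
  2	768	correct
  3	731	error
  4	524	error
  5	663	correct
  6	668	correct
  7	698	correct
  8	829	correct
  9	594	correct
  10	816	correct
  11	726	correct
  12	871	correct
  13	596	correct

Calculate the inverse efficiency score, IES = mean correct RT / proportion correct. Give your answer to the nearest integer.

858 ms

Correct trials (n=11): 755, 768, 663, 668, 698, 829, 594, 816, 726, 871, 596
Mean correct RT = 7984/11 = 725.8182 ms
Proportion correct = 11/13
IES = 725.8182 / (11/13) = 857.785 ms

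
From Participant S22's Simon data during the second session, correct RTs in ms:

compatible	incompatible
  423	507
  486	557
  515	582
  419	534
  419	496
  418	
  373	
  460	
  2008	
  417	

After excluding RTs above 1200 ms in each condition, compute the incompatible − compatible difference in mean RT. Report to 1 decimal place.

98.5 ms

compatible: exclude 2008
M(compatible) = 3930/9 = 436.667
M(incompatible) = 2676/5 = 535.200
Difference = 535.200 − 436.667 = 98.533 ms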